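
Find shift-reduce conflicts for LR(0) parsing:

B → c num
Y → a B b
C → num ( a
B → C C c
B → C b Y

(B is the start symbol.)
No shift-reduce conflicts

Augment with B' → B and build the canonical LR(0) collection (I0 = CLOSURE({[B' → . B]}), then GOTO on every symbol after a dot until no new states appear). It has 15 states:
  I0: { [B → . C C c], [B → . C b Y], [B → . c num], [B' → . B], [C → . num ( a] }  — shift
  I1: { [B' → B .] }  — accept
  I2: { [B → C . C c], [B → C . b Y], [C → . num ( a] }  — shift
  I3: { [B → c . num] }  — shift
  I4: { [C → num . ( a] }  — shift
  I5: { [C → num ( . a] }  — shift
  I6: { [C → num ( a .] }  — reduce
  I7: { [B → c num .] }  — reduce
  I8: { [B → C C . c] }  — shift
  I9: { [B → C b . Y], [Y → . a B b] }  — shift
  I10: { [B → C b Y .] }  — reduce
  I11: { [B → . C C c], [B → . C b Y], [B → . c num], [C → . num ( a], [Y → a . B b] }  — shift
  I12: { [Y → a B . b] }  — shift
  I13: { [Y → a B b .] }  — reduce
  I14: { [B → C C c .] }  — reduce

No state contains both a complete item and a shift item.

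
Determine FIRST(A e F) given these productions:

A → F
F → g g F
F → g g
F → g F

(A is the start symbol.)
FIRST sets of the non-terminals involved (from the grammar, by fixed-point iteration):
  FIRST(A) = { 'g' }

To compute FIRST(A e F), process the symbols left to right:
Symbol A is a non-terminal. Add FIRST(A) \ {ε} = { 'g' }
A is not nullable (ε ∉ FIRST(A)), so stop here.
FIRST(A e F) = { 'g' }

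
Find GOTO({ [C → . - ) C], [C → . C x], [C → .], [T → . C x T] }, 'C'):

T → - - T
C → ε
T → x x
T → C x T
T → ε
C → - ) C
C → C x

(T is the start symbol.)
GOTO(I, 'C') = CLOSURE({ [A → αX.β] : [A → α.Xβ] ∈ I, X = 'C' })

Items with dot before 'C', with the dot advanced:
  [C → . C x] → [C → C . x]
  [T → . C x T] → [T → C . x T]
Closure adds nothing (no advanced item has the dot before a non-terminal).

GOTO = { [C → C . x], [T → C . x T] }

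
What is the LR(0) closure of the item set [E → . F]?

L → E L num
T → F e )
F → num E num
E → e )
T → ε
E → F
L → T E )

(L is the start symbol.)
To compute CLOSURE, for each item [A → α.Bβ] where B is a non-terminal, add [B → .γ] for all productions B → γ; repeat for the newly added items until nothing changes.

Start with: [E → . F]
  [E → . F] has the dot before F: add [F → . num E num]
No further items can be added.

CLOSURE = { [E → . F], [F → . num E num] }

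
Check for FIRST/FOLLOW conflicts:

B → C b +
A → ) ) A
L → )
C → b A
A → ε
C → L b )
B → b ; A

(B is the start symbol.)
A FIRST/FOLLOW conflict occurs when a non-terminal N has a nullable alternative N → β (β ⇒* ε) and another alternative N → α with FIRST(α) ∩ FOLLOW(N) ≠ ∅: on such a lookahead the parser cannot decide between expanding α and letting N vanish via β.

Nullable non-terminals: A.

A: nullable alternative(s) A → ε; FOLLOW(A) = { $, 'b' }
  A → ) ) A: FIRST \ {ε} = { ')' } — disjoint from FOLLOW(A)
  A → ε: FIRST \ {ε} = { } — this is the only nullable alternative, skip

B, C, L have no nullable alternative, so no FIRST/FOLLOW check is needed there.

No FIRST/FOLLOW conflicts found.

Answer: No FIRST/FOLLOW conflicts.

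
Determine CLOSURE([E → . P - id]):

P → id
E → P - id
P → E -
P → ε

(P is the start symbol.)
{ [E → . P - id], [P → . E -], [P → . id], [P → .] }

To compute CLOSURE, for each item [A → α.Bβ] where B is a non-terminal, add [B → .γ] for all productions B → γ; repeat for the newly added items until nothing changes.

Start with: [E → . P - id]
  [E → . P - id] has the dot before P: add [P → . id], [P → . E -], [P → .]
  [P → . E -] has the dot before E: all E-items already present
No further items can be added.

CLOSURE = { [E → . P - id], [P → . E -], [P → . id], [P → .] }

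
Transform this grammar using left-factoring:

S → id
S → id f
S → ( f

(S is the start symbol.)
S → id S'
S' → ε
S' → f
S → ( f

Left-factoring transforms A → αβ₁ | αβ₂ into A → αA' and A' → β₁ | β₂
(α is the longest common prefix among the alternatives). Repeat until
no nonterminal has two alternatives with a common prefix.

Round 1: S has alternatives sharing prefix 'id'. Introduce S': S → id S'
  Add: S' → ε
  Add: S' → f

No remaining common prefixes — done.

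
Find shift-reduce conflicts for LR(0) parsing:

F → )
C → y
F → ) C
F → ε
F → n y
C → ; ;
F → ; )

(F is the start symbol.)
Yes — I0: [F → .] vs [F → . )]; I1: [F → ) .] vs [C → . ; ;]

A shift-reduce conflict occurs when an LR(0) state has both:
  - a complete (reduce) item [A → α .] (dot at the end), and
  - a shift item [B → β . c γ] (dot before a terminal).

Augment with F' → F and build the canonical LR(0) collection (I0 = CLOSURE({[F' → . F]}), then GOTO on every symbol after a dot until no new states appear). It has 11 states:
  I0: { [F → . ) C], [F → . )], [F → . ; )], [F → . n y], [F → .], [F' → . F] }  — shift, reduce
  I1: { [C → . ; ;], [C → . y], [F → ) . C], [F → ) .] }  — shift, reduce
  I2: { [F → ; . )] }  — shift
  I3: { [F' → F .] }  — accept
  I4: { [F → n . y] }  — shift
  I5: { [F → n y .] }  — reduce
  I6: { [F → ; ) .] }  — reduce
  I7: { [C → ; . ;] }  — shift
  I8: { [F → ) C .] }  — reduce
  I9: { [C → y .] }  — reduce
  I10: { [C → ; ; .] }  — reduce

I0 contains reduce item [F → .] and shift items [F → . )], [F → . ) C], [F → . ; )], [F → . n y] — shift-reduce conflict.
I1 contains reduce item [F → ) .] and shift items [C → . ; ;], [C → . y] — shift-reduce conflict.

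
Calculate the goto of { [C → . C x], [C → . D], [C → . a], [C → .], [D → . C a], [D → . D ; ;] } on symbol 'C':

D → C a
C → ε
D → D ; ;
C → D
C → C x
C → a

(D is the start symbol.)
{ [C → C . x], [D → C . a] }

GOTO(I, 'C') = CLOSURE({ [A → αX.β] : [A → α.Xβ] ∈ I, X = 'C' })

Items with dot before 'C', with the dot advanced:
  [C → . C x] → [C → C . x]
  [D → . C a] → [D → C . a]
Closure adds nothing (no advanced item has the dot before a non-terminal).

GOTO = { [C → C . x], [D → C . a] }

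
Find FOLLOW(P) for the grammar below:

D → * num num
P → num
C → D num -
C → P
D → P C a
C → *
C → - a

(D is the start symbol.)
To compute FOLLOW(P), find every occurrence of P on a right-hand side N → α P β: add FIRST(β) \ {ε}, and if β is empty or nullable also add FOLLOW(N). Iterate to a fixed point.

In C → P: P is at the end, add FOLLOW(C)
In D → P C a: P is followed by C a, add FIRST(C a) \ {ε} = { '*', '-', 'num' }

The FOLLOW sets referred to above (computed the same way, to a fixed point):
  FOLLOW(C) = { 'a' }

Taking the union: FOLLOW(P) = { '*', '-', 'a', 'num' }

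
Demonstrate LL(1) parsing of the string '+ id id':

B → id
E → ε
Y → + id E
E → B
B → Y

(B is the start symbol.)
LL(1) parsing maintains a stack (initially the start symbol over $) and the input. At each step: if the stack top is a terminal, match it against the current input token; if it is a non-terminal N, replace it with the RHS of M[N, lookahead] (the unique production whose predict set contains the lookahead).

Stack is shown with the top on the left.

Stack     Input      Action
---------------------------
B $       + id id $  output B → Y
Y $       + id id $  output Y → + id E
+ id E $  + id id $  match '+'
id E $    id id $    match 'id'
E $       id $       output E → B
B $       id $       output B → id
id $      id $       match 'id'
$         $          accept

The string is accepted.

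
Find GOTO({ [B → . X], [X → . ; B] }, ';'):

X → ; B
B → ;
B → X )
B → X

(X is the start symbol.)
GOTO(I, ';') = CLOSURE({ [A → αX.β] : [A → α.Xβ] ∈ I, X = ';' })

Items with dot before ';', with the dot advanced:
  [X → . ; B] → [X → ; . B]
Closure of the advanced items:
  [X → ; . B] has the dot before B: add [B → . ;], [B → . X )], [B → . X]
  [B → . X )] has the dot before X: add [X → . ; B]

GOTO = { [B → . ;], [B → . X )], [B → . X], [X → . ; B], [X → ; . B] }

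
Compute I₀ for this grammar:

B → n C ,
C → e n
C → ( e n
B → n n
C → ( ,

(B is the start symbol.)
First, augment the grammar with B' → B
I₀ = CLOSURE({ [B' → . B] }):
  [B' → . B] has the dot before B: add [B → . n C ,], [B → . n n]
No further items can be added.

I₀ = { [B → . n C ,], [B → . n n], [B' → . B] }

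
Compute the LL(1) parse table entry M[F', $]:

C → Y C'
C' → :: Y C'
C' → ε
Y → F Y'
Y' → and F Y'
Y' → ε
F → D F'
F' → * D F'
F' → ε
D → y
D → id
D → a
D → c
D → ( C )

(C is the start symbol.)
To find M[F', $], we find productions for F' where $ is in the predict set (PREDICT(N → α) = (FIRST(α) \ {ε}) ∪ (FOLLOW(N) if α ⇒* ε)).

Relevant sets:
  FOLLOW(F') = { $, ')', '::', 'and' }

F' → * D F': PREDICT = { '*' }
F' → ε: PREDICT = { $, ')', '::', 'and' }
  $ is in predict set, so this production goes in M[F', $]

M[F', $] = F' → ε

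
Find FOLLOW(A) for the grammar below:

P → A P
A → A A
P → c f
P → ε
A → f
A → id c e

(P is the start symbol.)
To compute FOLLOW(A), find every occurrence of A on a right-hand side N → α A β: add FIRST(β) \ {ε}, and if β is empty or nullable also add FOLLOW(N). Iterate to a fixed point.

In P → A P: A is followed by P, add FIRST(P) \ {ε} = { 'c', 'f', 'id' }
  P is nullable, so also add FOLLOW(P)
In A → A A: A is followed by A, add FIRST(A) \ {ε} = { 'f', 'id' }
In A → A A: A is at the end; this adds FOLLOW(A) to itself — nothing new

The FOLLOW sets referred to above (computed the same way, to a fixed point):
  FOLLOW(P) = { $ }

Taking the union: FOLLOW(A) = { $, 'c', 'f', 'id' }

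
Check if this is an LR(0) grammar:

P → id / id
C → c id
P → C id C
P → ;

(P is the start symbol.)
Augment with P' → P and build the canonical LR(0) collection (I0 = CLOSURE({[P' → . P]}), then GOTO on every symbol after a dot until no new states appear). It has 11 states:
  I0: { [C → . c id], [P → . ;], [P → . C id C], [P → . id / id], [P' → . P] }  — shift
  I1: { [P → ; .] }  — reduce
  I2: { [P → C . id C] }  — shift
  I3: { [P' → P .] }  — accept
  I4: { [C → c . id] }  — shift
  I5: { [P → id . / id] }  — shift
  I6: { [P → id / . id] }  — shift
  I7: { [P → id / id .] }  — reduce
  I8: { [C → c id .] }  — reduce
  I9: { [C → . c id], [P → C id . C] }  — shift
  I10: { [P → C id C .] }  — reduce

Every state is either a pure shift/goto state or contains exactly one complete item and nothing to shift — no conflicts. The grammar is LR(0).

Answer: Yes, the grammar is LR(0)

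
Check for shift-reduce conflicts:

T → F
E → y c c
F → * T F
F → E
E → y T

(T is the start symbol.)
Augment with T' → T and build the canonical LR(0) collection (I0 = CLOSURE({[T' → . T]}), then GOTO on every symbol after a dot until no new states appear). It has 11 states:
  I0: { [E → . y T], [E → . y c c], [F → . * T F], [F → . E], [T → . F], [T' → . T] }  — shift
  I1: { [E → . y T], [E → . y c c], [F → * . T F], [F → . * T F], [F → . E], [T → . F] }  — shift
  I2: { [F → E .] }  — reduce
  I3: { [T → F .] }  — reduce
  I4: { [T' → T .] }  — accept
  I5: { [E → . y T], [E → . y c c], [E → y . T], [E → y . c c], [F → . * T F], [F → . E], [T → . F] }  — shift
  I6: { [E → y T .] }  — reduce
  I7: { [E → y c . c] }  — shift
  I8: { [E → y c c .] }  — reduce
  I9: { [E → . y T], [E → . y c c], [F → * T . F], [F → . * T F], [F → . E] }  — shift
  I10: { [F → * T F .] }  — reduce

No state contains both a complete item and a shift item.

Answer: No shift-reduce conflicts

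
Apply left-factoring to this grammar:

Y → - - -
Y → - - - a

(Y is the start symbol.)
Left-factoring transforms A → αβ₁ | αβ₂ into A → αA' and A' → β₁ | β₂
(α is the longest common prefix among the alternatives). Repeat until
no nonterminal has two alternatives with a common prefix.

Round 1: Y has alternatives sharing prefix '- - -'. Introduce Y': Y → - - - Y'
  Add: Y' → ε
  Add: Y' → a

No remaining common prefixes — done.

Resulting grammar:
Y → - - - Y'
Y' → ε
Y' → a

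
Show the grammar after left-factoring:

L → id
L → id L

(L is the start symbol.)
L → id L'
L' → ε
L' → L

Left-factoring transforms A → αβ₁ | αβ₂ into A → αA' and A' → β₁ | β₂
(α is the longest common prefix among the alternatives). Repeat until
no nonterminal has two alternatives with a common prefix.

Round 1: L has alternatives sharing prefix 'id'. Introduce L': L → id L'
  Add: L' → ε
  Add: L' → L

No remaining common prefixes — done.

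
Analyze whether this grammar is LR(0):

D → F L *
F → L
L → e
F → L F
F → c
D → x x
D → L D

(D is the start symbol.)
No. Shift-reduce conflict between [F → L .] and [D → . x x]

Augment with D' → D and build the canonical LR(0) collection (I0 = CLOSURE({[D' → . D]}), then GOTO on every symbol after a dot until no new states appear). It has 12 states:
  I0: { [D → . F L *], [D → . L D], [D → . x x], [D' → . D], [F → . L F], [F → . L], [F → . c], [L → . e] }  — shift
  I1: { [D' → D .] }  — accept
  I2: { [D → F . L *], [L → . e] }  — shift
  I3: { [D → . F L *], [D → . L D], [D → . x x], [D → L . D], [F → . L F], [F → . L], [F → . c], [F → L . F], [F → L .], [L → . e] }  — shift, reduce
  I4: { [F → c .] }  — reduce
  I5: { [L → e .] }  — reduce
  I6: { [D → x . x] }  — shift
  I7: { [D → x x .] }  — reduce
  I8: { [D → L D .] }  — reduce
  I9: { [D → F . L *], [F → L F .], [L → . e] }  — shift, reduce
  I10: { [D → F L . *] }  — shift
  I11: { [D → F L * .] }  — reduce

Conflict in state I3:
  Shift-reduce conflict between [F → L .] and [D → . x x]
So the grammar is NOT LR(0).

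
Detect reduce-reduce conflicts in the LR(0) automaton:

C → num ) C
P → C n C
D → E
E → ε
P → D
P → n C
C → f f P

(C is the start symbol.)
A reduce-reduce conflict occurs when an LR(0) state has two complete items [A → α .] and [B → β .] — both call for a reduction, and with no lookahead the parser cannot choose between them.

Augment with C' → C and build the canonical LR(0) collection (I0 = CLOSURE({[C' → . C]}), then GOTO on every symbol after a dot until no new states appear). It has 15 states:
  I0: { [C → . f f P], [C → . num ) C], [C' → . C] }  — shift
  I1: { [C' → C .] }  — accept
  I2: { [C → f . f P] }  — shift
  I3: { [C → num . ) C] }  — shift
  I4: { [C → . f f P], [C → . num ) C], [C → num ) . C] }  — shift
  I5: { [C → num ) C .] }  — reduce
  I6: { [C → . f f P], [C → . num ) C], [C → f f . P], [D → . E], [E → .], [P → . C n C], [P → . D], [P → . n C] }  — shift, reduce
  I7: { [P → C . n C] }  — shift
  I8: { [P → D .] }  — reduce
  I9: { [D → E .] }  — reduce
  I10: { [C → f f P .] }  — reduce
  I11: { [C → . f f P], [C → . num ) C], [P → n . C] }  — shift
  I12: { [P → n C .] }  — reduce
  I13: { [C → . f f P], [C → . num ) C], [P → C n . C] }  — shift
  I14: { [P → C n C .] }  — reduce

No state contains more than one complete item.

Answer: No reduce-reduce conflicts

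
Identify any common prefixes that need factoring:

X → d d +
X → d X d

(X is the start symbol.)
Left-factoring is needed when two productions for the same non-terminal
share a common prefix on the right-hand side.

Productions for X:
  X → d d +
  X → d X d

Found common prefix 'd' in productions for X

Answer: Yes, X has productions with common prefix 'd'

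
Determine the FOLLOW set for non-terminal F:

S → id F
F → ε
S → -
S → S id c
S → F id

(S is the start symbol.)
To compute FOLLOW(F), find every occurrence of F on a right-hand side N → α F β: add FIRST(β) \ {ε}, and if β is empty or nullable also add FOLLOW(N). Iterate to a fixed point.

In S → id F: F is at the end, add FOLLOW(S)
In S → F id: F is followed by id, add FIRST(id) \ {ε} = { 'id' }

The FOLLOW sets referred to above (computed the same way, to a fixed point):
  FOLLOW(S) = { $, 'id' }

Taking the union: FOLLOW(F) = { $, 'id' }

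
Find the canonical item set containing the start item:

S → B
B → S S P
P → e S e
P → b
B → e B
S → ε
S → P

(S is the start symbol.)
First, augment the grammar with S' → S
I₀ = CLOSURE({ [S' → . S] }):
  [S' → . S] has the dot before S: add [S → . B], [S → .], [S → . P]
  [S → . B] has the dot before B: add [B → . S S P], [B → . e B]
  [S → . P] has the dot before P: add [P → . e S e], [P → . b]
No further items can be added.

I₀ = { [B → . S S P], [B → . e B], [P → . b], [P → . e S e], [S → . B], [S → . P], [S → .], [S' → . S] }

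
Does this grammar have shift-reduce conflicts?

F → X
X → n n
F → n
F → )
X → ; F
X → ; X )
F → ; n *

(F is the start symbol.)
Augment with F' → F and build the canonical LR(0) collection (I0 = CLOSURE({[F' → . F]}), then GOTO on every symbol after a dot until no new states appear). It has 12 states:
  I0: { [F → . )], [F → . ; n *], [F → . X], [F → . n], [F' → . F], [X → . ; F], [X → . ; X )], [X → . n n] }  — shift
  I1: { [F → ) .] }  — reduce
  I2: { [F → . )], [F → . ; n *], [F → . X], [F → . n], [F → ; . n *], [X → . ; F], [X → . ; X )], [X → . n n], [X → ; . F], [X → ; . X )] }  — shift
  I3: { [F' → F .] }  — accept
  I4: { [F → X .] }  — reduce
  I5: { [F → n .], [X → n . n] }  — shift, reduce
  I6: { [X → n n .] }  — reduce
  I7: { [X → ; F .] }  — reduce
  I8: { [F → X .], [X → ; X . )] }  — shift, reduce
  I9: { [F → ; n . *], [F → n .], [X → n . n] }  — shift, reduce
  I10: { [F → ; n * .] }  — reduce
  I11: { [X → ; X ) .] }  — reduce

I5 contains reduce item [F → n .] and shift item [X → n . n] — shift-reduce conflict.
I8 contains reduce item [F → X .] and shift item [X → ; X . )] — shift-reduce conflict.
I9 contains reduce item [F → n .] and shift items [F → ; n . *], [X → n . n] — shift-reduce conflict.

Answer: Yes — I5: [F → n .] vs [X → n . n]; I8: [F → X .] vs [X → ; X . )]; I9: [F → n .] vs [F → ; n . *]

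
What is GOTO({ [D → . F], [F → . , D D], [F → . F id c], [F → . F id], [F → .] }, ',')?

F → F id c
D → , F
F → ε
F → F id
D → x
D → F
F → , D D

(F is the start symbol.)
{ [D → . , F], [D → . F], [D → . x], [F → , . D D], [F → . , D D], [F → . F id c], [F → . F id], [F → .] }

GOTO(I, ',') = CLOSURE({ [A → αX.β] : [A → α.Xβ] ∈ I, X = ',' })

Items with dot before ',', with the dot advanced:
  [F → . , D D] → [F → , . D D]
Closure of the advanced items:
  [F → , . D D] has the dot before D: add [D → . , F], [D → . x], [D → . F]
  [D → . F] has the dot before F: add [F → . F id c], [F → .], [F → . F id], [F → . , D D]

GOTO = { [D → . , F], [D → . F], [D → . x], [F → , . D D], [F → . , D D], [F → . F id c], [F → . F id], [F → .] }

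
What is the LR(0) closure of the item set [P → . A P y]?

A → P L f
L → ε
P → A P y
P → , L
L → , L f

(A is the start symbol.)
{ [A → . P L f], [P → . , L], [P → . A P y] }

Start with: [P → . A P y]
  [P → . A P y] has the dot before A: add [A → . P L f]
  [A → . P L f] has the dot before P: add [P → . , L]
No further items can be added.

CLOSURE = { [A → . P L f], [P → . , L], [P → . A P y] }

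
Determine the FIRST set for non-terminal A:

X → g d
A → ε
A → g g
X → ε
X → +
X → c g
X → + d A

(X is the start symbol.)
To compute FIRST(A), examine every production with A on the left-hand side, reading each right-hand side left to right until a non-nullable symbol is reached.

From A → ε:
  - ε-production, so ε ∈ FIRST(A)
From A → g g:
  - g is a terminal: add 'g' and stop

Collecting: FIRST(A) = { 'g', ε }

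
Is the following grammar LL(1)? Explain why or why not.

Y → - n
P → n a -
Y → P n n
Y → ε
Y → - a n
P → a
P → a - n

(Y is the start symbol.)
No. Predict set conflict for Y: { '-' }

Relevant sets:
  FIRST(P) = { 'a', 'n' }
  FOLLOW(Y) = { $ }

For Y:
  PREDICT(Y → '-' n) = { '-' }
  PREDICT(Y → P n n) = { 'a', 'n' }
  PREDICT(Y → ε) = { $ }
  PREDICT(Y → '-' a n) = { '-' }
For P:
  PREDICT(P → n a '-') = { 'n' }
  PREDICT(P → a) = { 'a' }
  PREDICT(P → a '-' n) = { 'a' }

Conflict found: Predict set conflict for Y: { '-' }
The grammar is NOT LL(1).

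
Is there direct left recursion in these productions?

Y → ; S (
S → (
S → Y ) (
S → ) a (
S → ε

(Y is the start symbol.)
No direct left recursion

Direct left recursion occurs when N → N α for some non-terminal N (the right-hand side begins with the left-hand side itself).

Y → ; S (: starts with ';'
S → (: starts with '('
S → Y ) (: starts with Y
S → ) a (: starts with ')'
S → ε: starts with ε

No direct left recursion found.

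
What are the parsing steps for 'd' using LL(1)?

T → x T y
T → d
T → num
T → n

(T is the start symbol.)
LL(1) parsing maintains a stack (initially the start symbol over $) and the input. At each step: if the stack top is a terminal, match it against the current input token; if it is a non-terminal N, replace it with the RHS of M[N, lookahead] (the unique production whose predict set contains the lookahead).

Stack is shown with the top on the left.

Stack  Input  Action
--------------------
T $    d $    output T → d
d $    d $    match 'd'
$      $      accept

The string is accepted.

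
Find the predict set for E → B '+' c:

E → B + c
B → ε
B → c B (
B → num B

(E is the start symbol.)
{ '+', 'c', 'num' }

PREDICT(E → B '+' c) = (FIRST(RHS) \ {ε}) ∪ (FOLLOW(E) if ε ∈ FIRST(RHS), i.e. RHS ⇒* ε)
FIRST(B) = { 'c', 'num', ε }
FIRST(B '+' c) = { '+', 'c', 'num' }
ε ∉ FIRST(B '+' c), so FOLLOW(E) is not added.
PREDICT(E → B '+' c) = { '+', 'c', 'num' }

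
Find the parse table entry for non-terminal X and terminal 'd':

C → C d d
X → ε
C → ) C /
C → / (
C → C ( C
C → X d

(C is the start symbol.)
X → ε

To find M[X, 'd'], we find productions for X where 'd' is in the predict set (PREDICT(N → α) = (FIRST(α) \ {ε}) ∪ (FOLLOW(N) if α ⇒* ε)).

Relevant sets:
  FOLLOW(X) = { 'd' }

X → ε: PREDICT = { 'd' }
  'd' is in predict set, so this production goes in M[X, 'd']

M[X, 'd'] = X → ε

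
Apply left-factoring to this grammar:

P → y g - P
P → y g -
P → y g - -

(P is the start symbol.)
Left-factoring transforms A → αβ₁ | αβ₂ into A → αA' and A' → β₁ | β₂
(α is the longest common prefix among the alternatives). Repeat until
no nonterminal has two alternatives with a common prefix.

Round 1: P has alternatives sharing prefix 'y g -'. Introduce P': P → y g - P'
  Add: P' → P
  Add: P' → ε
  Add: P' → -

No remaining common prefixes — done.

Resulting grammar:
P → y g - P'
P' → P
P' → ε
P' → -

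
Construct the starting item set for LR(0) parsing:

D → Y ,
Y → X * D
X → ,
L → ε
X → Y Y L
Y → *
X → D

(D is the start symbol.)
{ [D → . Y ,], [D' → . D], [X → . ,], [X → . D], [X → . Y Y L], [Y → . *], [Y → . X * D] }

First, augment the grammar with D' → D
I₀ = CLOSURE({ [D' → . D] }):
  [D' → . D] has the dot before D: add [D → . Y ,]
  [D → . Y ,] has the dot before Y: add [Y → . X * D], [Y → . *]
  [Y → . X * D] has the dot before X: add [X → . ,], [X → . Y Y L], [X → . D]
No further items can be added.

I₀ = { [D → . Y ,], [D' → . D], [X → . ,], [X → . D], [X → . Y Y L], [Y → . *], [Y → . X * D] }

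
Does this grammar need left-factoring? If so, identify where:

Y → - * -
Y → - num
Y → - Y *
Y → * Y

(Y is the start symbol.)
Left-factoring is needed when two productions for the same non-terminal
share a common prefix on the right-hand side.

Productions for Y:
  Y → - * -
  Y → - num
  Y → - Y *
  Y → * Y

Found common prefix '-' in productions for Y

Answer: Yes, Y has productions with common prefix '-'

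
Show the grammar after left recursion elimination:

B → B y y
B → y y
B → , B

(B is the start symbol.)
B → y y B'
B → , B B'
B' → y y B'
B' → ε

B is directly left-recursive. The standard transformation for
  A → A α₁ | ... | A α_m | β₁ | ... | β_n
is
  A  → β₁ A' | ... | β_n A'
  A' → α₁ A' | ... | α_m A' | ε

B → y y becomes B → y y B'
B → , B becomes B → , B B'
B → B y y becomes B' → y y B'
Add B' → ε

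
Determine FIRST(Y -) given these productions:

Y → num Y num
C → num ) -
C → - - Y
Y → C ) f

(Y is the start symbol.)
FIRST sets of the non-terminals involved (from the grammar, by fixed-point iteration):
  FIRST(Y) = { '-', 'num' }

To compute FIRST(Y -), process the symbols left to right:
Symbol Y is a non-terminal. Add FIRST(Y) \ {ε} = { '-', 'num' }
Y is not nullable (ε ∉ FIRST(Y)), so stop here.
FIRST(Y -) = { '-', 'num' }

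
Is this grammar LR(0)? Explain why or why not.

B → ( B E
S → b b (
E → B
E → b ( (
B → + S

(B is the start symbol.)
A grammar is LR(0) if no state in the canonical LR(0) collection has:
  - both a shift item (dot before a terminal) and a complete item (shift-reduce conflict), or
  - two or more complete items (reduce-reduce conflict; the accept item [B' → B .] counts as a complete item here).

Augment with B' → B and build the canonical LR(0) collection (I0 = CLOSURE({[B' → . B]}), then GOTO on every symbol after a dot until no new states appear). It has 14 states:
  I0: { [B → . ( B E], [B → . + S], [B' → . B] }  — shift
  I1: { [B → ( . B E], [B → . ( B E], [B → . + S] }  — shift
  I2: { [B → + . S], [S → . b b (] }  — shift
  I3: { [B' → B .] }  — accept
  I4: { [B → + S .] }  — reduce
  I5: { [S → b . b (] }  — shift
  I6: { [S → b b . (] }  — shift
  I7: { [S → b b ( .] }  — reduce
  I8: { [B → ( B . E], [B → . ( B E], [B → . + S], [E → . B], [E → . b ( (] }  — shift
  I9: { [E → B .] }  — reduce
  I10: { [B → ( B E .] }  — reduce
  I11: { [E → b . ( (] }  — shift
  I12: { [E → b ( . (] }  — shift
  I13: { [E → b ( ( .] }  — reduce

Every state is either a pure shift/goto state or contains exactly one complete item and nothing to shift — no conflicts. The grammar is LR(0).

Answer: Yes, the grammar is LR(0)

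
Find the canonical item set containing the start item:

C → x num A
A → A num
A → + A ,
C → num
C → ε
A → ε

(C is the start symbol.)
{ [C → . num], [C → . x num A], [C → .], [C' → . C] }

First, augment the grammar with C' → C
I₀ = CLOSURE({ [C' → . C] }):
  [C' → . C] has the dot before C: add [C → . x num A], [C → . num], [C → .]
No further items can be added.

I₀ = { [C → . num], [C → . x num A], [C → .], [C' → . C] }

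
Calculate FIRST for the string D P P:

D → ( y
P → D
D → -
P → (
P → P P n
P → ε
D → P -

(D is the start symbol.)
FIRST sets of the non-terminals involved (from the grammar, by fixed-point iteration):
  FIRST(D) = { '(', '-', 'n' }

To compute FIRST(D P P), process the symbols left to right:
Symbol D is a non-terminal. Add FIRST(D) \ {ε} = { '(', '-', 'n' }
D is not nullable (ε ∉ FIRST(D)), so stop here.
FIRST(D P P) = { '(', '-', 'n' }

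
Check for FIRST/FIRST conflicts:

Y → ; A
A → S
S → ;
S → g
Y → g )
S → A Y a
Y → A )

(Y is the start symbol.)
Yes. Y → ';' A / Y → A ')' on { ';' }; Y → g ')' / Y → A ')' on { 'g' }; S → ';' / S → A Y a on { ';' }; S → g / S → A Y a on { 'g' }

FIRST sets of the non-terminals at (or reachable through a nullable prefix from) the front of some alternative:
  FIRST(A) = { ';', 'g' }

Productions for Y:
  Y → ; A: FIRST = { ';' }
  Y → g ): FIRST = { 'g' }
  Y → A ): FIRST = { ';', 'g' }
Productions for S:
  S → ;: FIRST = { ';' }
  S → g: FIRST = { 'g' }
  S → A Y a: FIRST = { ';', 'g' }
A has only one production, so no FIRST/FIRST conflict is possible there.

Conflict for Y: Y → ; A and Y → A )
  Overlap: { ';' }
Conflict for Y: Y → g ) and Y → A )
  Overlap: { 'g' }
Conflict for S: S → ; and S → A Y a
  Overlap: { ';' }
Conflict for S: S → g and S → A Y a
  Overlap: { 'g' }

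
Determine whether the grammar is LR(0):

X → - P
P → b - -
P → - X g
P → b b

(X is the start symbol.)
Yes, the grammar is LR(0)

Augment with X' → X and build the canonical LR(0) collection (I0 = CLOSURE({[X' → . X]}), then GOTO on every symbol after a dot until no new states appear). It has 11 states:
  I0: { [X → . - P], [X' → . X] }  — shift
  I1: { [P → . - X g], [P → . b - -], [P → . b b], [X → - . P] }  — shift
  I2: { [X' → X .] }  — accept
  I3: { [P → - . X g], [X → . - P] }  — shift
  I4: { [X → - P .] }  — reduce
  I5: { [P → b . - -], [P → b . b] }  — shift
  I6: { [P → b - . -] }  — shift
  I7: { [P → b b .] }  — reduce
  I8: { [P → b - - .] }  — reduce
  I9: { [P → - X . g] }  — shift
  I10: { [P → - X g .] }  — reduce

Every state is either a pure shift/goto state or contains exactly one complete item and nothing to shift — no conflicts. The grammar is LR(0).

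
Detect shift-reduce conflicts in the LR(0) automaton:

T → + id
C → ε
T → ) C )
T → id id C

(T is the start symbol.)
Augment with T' → T and build the canonical LR(0) collection (I0 = CLOSURE({[T' → . T]}), then GOTO on every symbol after a dot until no new states appear). It has 10 states:
  I0: { [T → . ) C )], [T → . + id], [T → . id id C], [T' → . T] }  — shift
  I1: { [C → .], [T → ) . C )] }  — reduce
  I2: { [T → + . id] }  — shift
  I3: { [T' → T .] }  — accept
  I4: { [T → id . id C] }  — shift
  I5: { [C → .], [T → id id . C] }  — reduce
  I6: { [T → id id C .] }  — reduce
  I7: { [T → + id .] }  — reduce
  I8: { [T → ) C . )] }  — shift
  I9: { [T → ) C ) .] }  — reduce

No state contains both a complete item and a shift item.

Answer: No shift-reduce conflicts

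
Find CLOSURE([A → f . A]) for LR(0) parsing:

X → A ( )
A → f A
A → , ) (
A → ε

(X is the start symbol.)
{ [A → . , ) (], [A → . f A], [A → .], [A → f . A] }

To compute CLOSURE, for each item [A → α.Bβ] where B is a non-terminal, add [B → .γ] for all productions B → γ; repeat for the newly added items until nothing changes.

Start with: [A → f . A]
  [A → f . A] has the dot before A: add [A → . f A], [A → . , ) (], [A → .]
No further items can be added.

CLOSURE = { [A → . , ) (], [A → . f A], [A → .], [A → f . A] }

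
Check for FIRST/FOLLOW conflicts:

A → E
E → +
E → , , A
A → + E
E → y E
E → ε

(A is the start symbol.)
No FIRST/FOLLOW conflicts.

A FIRST/FOLLOW conflict occurs when a non-terminal N has a nullable alternative N → β (β ⇒* ε) and another alternative N → α with FIRST(α) ∩ FOLLOW(N) ≠ ∅: on such a lookahead the parser cannot decide between expanding α and letting N vanish via β.

Nullable non-terminals: A, E.
FIRST sets used below: FIRST(E) = { '+', ',', 'y', ε }

A: nullable alternative(s) A → E; FOLLOW(A) = { $ }
  A → E: FIRST \ {ε} = { '+', ',', 'y' } — this is the only nullable alternative, skip
  A → + E: FIRST \ {ε} = { '+' } — disjoint from FOLLOW(A)

E: nullable alternative(s) E → ε; FOLLOW(E) = { $ }
  E → +: FIRST \ {ε} = { '+' } — disjoint from FOLLOW(E)
  E → , , A: FIRST \ {ε} = { ',' } — disjoint from FOLLOW(E)
  E → y E: FIRST \ {ε} = { 'y' } — disjoint from FOLLOW(E)
  E → ε: FIRST \ {ε} = { } — this is the only nullable alternative, skip

No FIRST/FOLLOW conflicts found.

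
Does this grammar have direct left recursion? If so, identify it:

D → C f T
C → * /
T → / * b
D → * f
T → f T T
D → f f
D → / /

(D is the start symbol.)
No direct left recursion

D → C f T: starts with C
C → * /: starts with '*'
T → / * b: starts with '/'
D → * f: starts with '*'
T → f T T: starts with f
D → f f: starts with f
D → / /: starts with '/'

No direct left recursion found.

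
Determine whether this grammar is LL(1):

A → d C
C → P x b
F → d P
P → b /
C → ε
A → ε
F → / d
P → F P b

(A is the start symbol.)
Relevant sets:
  FIRST(P) = { '/', 'b', 'd' }
  FIRST(F) = { '/', 'd' }
  FOLLOW(A) = { $ }
  FOLLOW(C) = { $ }

For A:
  PREDICT(A → d C) = { 'd' }
  PREDICT(A → ε) = { $ }
For C:
  PREDICT(C → P x b) = { '/', 'b', 'd' }
  PREDICT(C → ε) = { $ }
For F:
  PREDICT(F → d P) = { 'd' }
  PREDICT(F → '/' d) = { '/' }
For P:
  PREDICT(P → b '/') = { 'b' }
  PREDICT(P → F P b) = { '/', 'd' }

All predict sets are disjoint. The grammar IS LL(1).

Answer: Yes, the grammar is LL(1).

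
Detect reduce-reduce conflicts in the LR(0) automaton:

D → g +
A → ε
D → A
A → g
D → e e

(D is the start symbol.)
No reduce-reduce conflicts

Augment with D' → D and build the canonical LR(0) collection (I0 = CLOSURE({[D' → . D]}), then GOTO on every symbol after a dot until no new states appear). It has 7 states:
  I0: { [A → . g], [A → .], [D → . A], [D → . e e], [D → . g +], [D' → . D] }  — shift, reduce
  I1: { [D → A .] }  — reduce
  I2: { [D' → D .] }  — accept
  I3: { [D → e . e] }  — shift
  I4: { [A → g .], [D → g . +] }  — shift, reduce
  I5: { [D → g + .] }  — reduce
  I6: { [D → e e .] }  — reduce

No state contains more than one complete item.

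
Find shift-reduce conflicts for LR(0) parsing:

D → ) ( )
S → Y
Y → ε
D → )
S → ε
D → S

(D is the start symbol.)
Yes — I0: [S → .] vs [D → . )]; I1: [D → ) .] vs [D → ) . ( )]

A shift-reduce conflict occurs when an LR(0) state has both:
  - a complete (reduce) item [A → α .] (dot at the end), and
  - a shift item [B → β . c γ] (dot before a terminal).

Augment with D' → D and build the canonical LR(0) collection (I0 = CLOSURE({[D' → . D]}), then GOTO on every symbol after a dot until no new states appear). It has 7 states:
  I0: { [D → . ) ( )], [D → . )], [D → . S], [D' → . D], [S → . Y], [S → .], [Y → .] }  — shift, 2 reduces
  I1: { [D → ) . ( )], [D → ) .] }  — shift, reduce
  I2: { [D' → D .] }  — accept
  I3: { [D → S .] }  — reduce
  I4: { [S → Y .] }  — reduce
  I5: { [D → ) ( . )] }  — shift
  I6: { [D → ) ( ) .] }  — reduce

I0 contains reduce items [S → .], [Y → .] and shift items [D → . )], [D → . ) ( )] — shift-reduce conflict.
I1 contains reduce item [D → ) .] and shift item [D → ) . ( )] — shift-reduce conflict.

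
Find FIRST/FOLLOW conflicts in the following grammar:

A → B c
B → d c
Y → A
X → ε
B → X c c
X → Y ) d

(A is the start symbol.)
Yes. X → Y ')' d with FOLLOW(X) on { 'c' }

Nullable non-terminals: X.
FIRST sets used below: FIRST(Y) = { 'c', 'd' }

X: nullable alternative(s) X → ε; FOLLOW(X) = { 'c' }
  X → ε: FIRST \ {ε} = { } — this is the only nullable alternative, skip
  X → Y ) d: FIRST \ {ε} = { 'c', 'd' } — overlaps FOLLOW(X) on { 'c' }: CONFLICT

A, B, Y have no nullable alternative, so no FIRST/FOLLOW check is needed there.

So the grammar has 1 FIRST/FOLLOW conflict (marked CONFLICT above).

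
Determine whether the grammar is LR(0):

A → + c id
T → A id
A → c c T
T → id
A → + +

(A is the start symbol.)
Yes, the grammar is LR(0)

Augment with A' → A and build the canonical LR(0) collection (I0 = CLOSURE({[A' → . A]}), then GOTO on every symbol after a dot until no new states appear). It has 12 states:
  I0: { [A → . + +], [A → . + c id], [A → . c c T], [A' → . A] }  — shift
  I1: { [A → + . +], [A → + . c id] }  — shift
  I2: { [A' → A .] }  — accept
  I3: { [A → c . c T] }  — shift
  I4: { [A → . + +], [A → . + c id], [A → . c c T], [A → c c . T], [T → . A id], [T → . id] }  — shift
  I5: { [T → A . id] }  — shift
  I6: { [A → c c T .] }  — reduce
  I7: { [T → id .] }  — reduce
  I8: { [T → A id .] }  — reduce
  I9: { [A → + + .] }  — reduce
  I10: { [A → + c . id] }  — shift
  I11: { [A → + c id .] }  — reduce

Every state is either a pure shift/goto state or contains exactly one complete item and nothing to shift — no conflicts. The grammar is LR(0).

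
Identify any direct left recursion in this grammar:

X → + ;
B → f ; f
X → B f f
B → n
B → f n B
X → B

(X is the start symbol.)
Direct left recursion occurs when N → N α for some non-terminal N (the right-hand side begins with the left-hand side itself).

X → + ;: starts with '+'
B → f ; f: starts with f
X → B f f: starts with B
B → n: starts with n
B → f n B: starts with f
X → B: starts with B

No direct left recursion found.

Answer: No direct left recursion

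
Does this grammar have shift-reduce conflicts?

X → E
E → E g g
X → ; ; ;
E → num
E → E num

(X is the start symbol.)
Augment with X' → X and build the canonical LR(0) collection (I0 = CLOSURE({[X' → . X]}), then GOTO on every symbol after a dot until no new states appear). It has 10 states:
  I0: { [E → . E g g], [E → . E num], [E → . num], [X → . ; ; ;], [X → . E], [X' → . X] }  — shift
  I1: { [X → ; . ; ;] }  — shift
  I2: { [E → E . g g], [E → E . num], [X → E .] }  — shift, reduce
  I3: { [X' → X .] }  — accept
  I4: { [E → num .] }  — reduce
  I5: { [E → E g . g] }  — shift
  I6: { [E → E num .] }  — reduce
  I7: { [E → E g g .] }  — reduce
  I8: { [X → ; ; . ;] }  — shift
  I9: { [X → ; ; ; .] }  — reduce

I2 contains reduce item [X → E .] and shift items [E → E . g g], [E → E . num] — shift-reduce conflict.

Answer: Yes — I2: [X → E .] vs [E → E . g g]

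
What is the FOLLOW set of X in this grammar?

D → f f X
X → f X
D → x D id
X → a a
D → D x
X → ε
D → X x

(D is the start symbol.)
{ $, 'id', 'x' }

To compute FOLLOW(X), find every occurrence of X on a right-hand side N → α X β: add FIRST(β) \ {ε}, and if β is empty or nullable also add FOLLOW(N). Iterate to a fixed point.

In D → f f X: X is at the end, add FOLLOW(D)
In X → f X: X is at the end; this adds FOLLOW(X) to itself — nothing new
In D → X x: X is followed by x, add FIRST(x) \ {ε} = { 'x' }

The FOLLOW sets referred to above (computed the same way, to a fixed point):
  FOLLOW(D) = { $, 'id', 'x' }

Taking the union: FOLLOW(X) = { $, 'id', 'x' }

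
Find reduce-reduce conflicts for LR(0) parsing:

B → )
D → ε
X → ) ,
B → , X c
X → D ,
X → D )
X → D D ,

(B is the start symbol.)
A reduce-reduce conflict occurs when an LR(0) state has two complete items [A → α .] and [B → β .] — both call for a reduction, and with no lookahead the parser cannot choose between them.

Augment with B' → B and build the canonical LR(0) collection (I0 = CLOSURE({[B' → . B]}), then GOTO on every symbol after a dot until no new states appear). It has 13 states:
  I0: { [B → . )], [B → . , X c], [B' → . B] }  — shift
  I1: { [B → ) .] }  — reduce
  I2: { [B → , . X c], [D → .], [X → . ) ,], [X → . D )], [X → . D ,], [X → . D D ,] }  — shift, reduce
  I3: { [B' → B .] }  — accept
  I4: { [X → ) . ,] }  — shift
  I5: { [D → .], [X → D . )], [X → D . ,], [X → D . D ,] }  — shift, reduce
  I6: { [B → , X . c] }  — shift
  I7: { [B → , X c .] }  — reduce
  I8: { [X → D ) .] }  — reduce
  I9: { [X → D , .] }  — reduce
  I10: { [X → D D . ,] }  — shift
  I11: { [X → D D , .] }  — reduce
  I12: { [X → ) , .] }  — reduce

No state contains more than one complete item.

Answer: No reduce-reduce conflicts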